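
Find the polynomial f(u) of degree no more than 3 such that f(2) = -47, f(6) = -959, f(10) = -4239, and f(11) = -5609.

Write f(u) = au^3 + bu^2 + cu + d. Substituting each data point gives a linear system:
  8a + 4b + 2c + d = -47
  216a + 36b + 6c + d = -959
  1000a + 100b + 10c + d = -4239
  1331a + 121b + 11c + d = -5609
Solving the system yields a = -4, b = -2, c = -4, d = 1.
So f(u) = -4u³ - 2u² - 4u + 1.
Check: f(2) = -47. ✓

f(u) = -4u^3 - 2u^2 - 4u + 1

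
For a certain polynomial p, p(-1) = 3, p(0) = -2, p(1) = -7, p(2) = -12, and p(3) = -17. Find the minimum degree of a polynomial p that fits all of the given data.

Forward differences of the values at n = -1, 0, 1, 2, 3:
  p  : 3  -2  -7  -12  -17
  Δ  : -5  -5  -5  -5
  Δ^2: 0  0  0
  Δ^3: 0  0
  Δ^4: 0
The first differences are constant (-5) and nonzero, while all higher differences vanish, so the minimal degree is 1.

1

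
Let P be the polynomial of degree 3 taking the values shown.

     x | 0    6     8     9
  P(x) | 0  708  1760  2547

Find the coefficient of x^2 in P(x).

-5

Write P(x) = ax^3 + bx^2 + cx + d. Substituting each data point gives a linear system:
  d = 0
  216a + 36b + 6c + d = 708
  512a + 64b + 8c + d = 1760
  729a + 81b + 9c + d = 2547
Solving the system yields a = 4, b = -5, c = 4, d = 0.
So P(x) = 4x^3 - 5x^2 + 4x.
The coefficient of x^2 is -5.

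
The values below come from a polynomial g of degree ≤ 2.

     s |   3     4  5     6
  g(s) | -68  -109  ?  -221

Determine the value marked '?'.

-160

The 3 known points determine the degree-2 polynomial uniquely.
Write g(s) = as^2 + bs + c. Substituting each data point gives a linear system:
  9a + 3b + c = -68
  16a + 4b + c = -109
  36a + 6b + c = -221
Solving the system yields a = -5, b = -6, c = -5.
So g(s) = -5s^2 - 6s - 5.
Then g(5) = -160.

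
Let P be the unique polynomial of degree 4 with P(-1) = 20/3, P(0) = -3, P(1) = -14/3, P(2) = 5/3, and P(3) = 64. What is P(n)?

Write P(n) = an^4 + bn^3 + cn^2 + dn + e. Substituting each data point gives a linear system:
  a - b + c - d + e = 20/3
  e = -3
  a + b + c + d + e = -14/3
  16a + 8b + 4c + 2d + e = 5/3
  81a + 27b + 9c + 3d + e = 64
Solving the system yields a = 2, b = -4, c = 2, d = -5/3, e = -3.
So P(n) = 2n⁴ - 4n³ + 2n² - (5/3)n - 3.
Check: P(3) = 64. ✓

P(n) = 2n^4 - 4n^3 + 2n^2 - (5/3)n - 3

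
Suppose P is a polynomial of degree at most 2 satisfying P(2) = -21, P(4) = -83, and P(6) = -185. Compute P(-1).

Using the Lagrange interpolation formula with nodes 2, 4, 6:
  L_0(n) = (n - 4)(n - 6) / 8
  L_1(n) = (n - 2)(n - 6) / -4
  L_2(n) = (n - 2)(n - 4) / 8
Then P(n) = -21·L_0(n) - 83·L_1(n) - 185·L_2(n).
Expanding and collecting terms gives P(n) = -5n^2 - n + 1.
Evaluating at n = -1: P(-1) = -3.

-3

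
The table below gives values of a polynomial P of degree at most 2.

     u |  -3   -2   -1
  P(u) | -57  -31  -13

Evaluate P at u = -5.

Forward differences of the values at u = -3, -2, -1:
  P  : -57  -31  -13
  Δ  : 26  18
  Δ^2: -8
The second differences are constant, confirming degree 2.
Interpolating (Newton forward form) and evaluating at u = -5 gives P(-5) = -133.

-133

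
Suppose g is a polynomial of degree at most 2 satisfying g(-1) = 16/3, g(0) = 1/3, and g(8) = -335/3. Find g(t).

g(t) = -t^2 - 6t + 1/3

Write g(t) = at^2 + bt + c. Substituting each data point gives a linear system:
  a - b + c = 16/3
  c = 1/3
  64a + 8b + c = -335/3
Solving the system yields a = -1, b = -6, c = 1/3.
So g(t) = -t^2 - 6t + 1/3.
Check: g(-1) = 16/3. ✓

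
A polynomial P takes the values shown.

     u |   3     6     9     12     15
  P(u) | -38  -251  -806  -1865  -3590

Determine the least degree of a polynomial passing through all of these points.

3

Forward differences of the values at u = 3, 6, 9, 12, 15:
  P  : -38  -251  -806  -1865  -3590
  Δ  : -213  -555  -1059  -1725
  Δ^2: -342  -504  -666
  Δ^3: -162  -162
  Δ^4: 0
The third differences are constant (-162) and nonzero, while all higher differences vanish, so the minimal degree is 3.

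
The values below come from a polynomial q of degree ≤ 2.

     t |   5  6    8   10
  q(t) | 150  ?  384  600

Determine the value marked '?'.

The 3 known points determine the degree-2 polynomial uniquely.
Write q(t) = at^2 + bt + c. Substituting each data point gives a linear system:
  25a + 5b + c = 150
  64a + 8b + c = 384
  100a + 10b + c = 600
Solving the system yields a = 6, b = 0, c = 0.
So q(t) = 6t².
Then q(6) = 216.

216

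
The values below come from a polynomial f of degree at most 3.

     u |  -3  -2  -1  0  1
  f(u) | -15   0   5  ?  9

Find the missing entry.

6

On equispaced nodes a degree-3 polynomial has vanishing fourth forward difference, so
  f(-3) - 4·f(-2) + 6·f(-1) - 4·f(0) + f(1) = 0.
Substituting the known values and solving for f(0):
  -4·f(0) = -24
  f(0) = 6.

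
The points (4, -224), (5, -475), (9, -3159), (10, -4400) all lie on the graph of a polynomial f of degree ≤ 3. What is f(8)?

Write f(t) = at^3 + bt^2 + ct + d. Substituting each data point gives a linear system:
  64a + 16b + 4c + d = -224
  125a + 25b + 5c + d = -475
  729a + 81b + 9c + d = -3159
  1000a + 100b + 10c + d = -4400
Solving the system yields a = -5, b = 6, c = 0, d = 0.
So f(t) = -5t^3 + 6t^2.
Then f(8) = -2176.

-2176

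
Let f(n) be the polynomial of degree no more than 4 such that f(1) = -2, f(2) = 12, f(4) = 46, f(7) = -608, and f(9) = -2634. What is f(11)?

-7332

Using the Lagrange interpolation formula with nodes 1, 2, 4, 7, 9:
  L_0(n) = (n - 2)(n - 4)(n - 7)(n - 9) / 144
  L_1(n) = (n - 1)(n - 4)(n - 7)(n - 9) / -70
  L_2(n) = (n - 1)(n - 2)(n - 7)(n - 9) / 90
  L_3(n) = (n - 1)(n - 2)(n - 4)(n - 9) / -180
  L_4(n) = (n - 1)(n - 2)(n - 4)(n - 7) / 560
Then f(n) = -2·L_0(n) + 12·L_1(n) + 46·L_2(n) - 608·L_3(n) - 2634·L_4(n).
Expanding and collecting terms gives f(n) = -n⁴ + 6n³ - 6n² + 5n - 6.
Evaluating at n = 11: f(11) = -7332.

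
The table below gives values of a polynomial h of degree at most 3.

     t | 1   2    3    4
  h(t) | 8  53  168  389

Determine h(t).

Write h(t) = at^3 + bt^2 + ct + d. Substituting each data point gives a linear system:
  a + b + c + d = 8
  8a + 4b + 2c + d = 53
  27a + 9b + 3c + d = 168
  64a + 16b + 4c + d = 389
Solving the system yields a = 6, b = -1, c = 6, d = -3.
So h(t) = 6t³ - t² + 6t - 3.
Check: h(3) = 168. ✓

h(t) = 6t^3 - t^2 + 6t - 3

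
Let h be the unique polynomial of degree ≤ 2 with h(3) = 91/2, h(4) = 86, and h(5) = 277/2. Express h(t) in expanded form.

h(t) = 6t^2 - (3/2)t - 4

Using the Lagrange interpolation formula with nodes 3, 4, 5:
  L_0(t) = (t - 4)(t - 5) / 2
  L_1(t) = (t - 3)(t - 5) / -1
  L_2(t) = (t - 3)(t - 4) / 2
Then h(t) = 91/2·L_0(t) + 86·L_1(t) + 277/2·L_2(t).
Expanding and collecting terms gives h(t) = 6t^2 - (3/2)t - 4.
Check: h(4) = 86. ✓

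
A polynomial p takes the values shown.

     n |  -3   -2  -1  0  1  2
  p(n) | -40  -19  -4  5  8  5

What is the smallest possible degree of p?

Forward differences of the values at n = -3, -2, -1, 0, 1, 2:
  p  : -40  -19  -4  5  8  5
  Δ  : 21  15  9  3  -3
  Δ^2: -6  -6  -6  -6
  Δ^3: 0  0  0
  Δ^4: 0  0
  Δ^5: 0
The second differences are constant (-6) and nonzero, while all higher differences vanish, so the minimal degree is 2.

2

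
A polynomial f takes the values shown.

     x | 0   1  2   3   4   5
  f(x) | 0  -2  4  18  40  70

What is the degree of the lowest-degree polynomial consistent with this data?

Forward differences of the values at x = 0, 1, 2, 3, 4, 5:
  f  : 0  -2  4  18  40  70
  Δ  : -2  6  14  22  30
  Δ^2: 8  8  8  8
  Δ^3: 0  0  0
  Δ^4: 0  0
  Δ^5: 0
The second differences are constant (8) and nonzero, while all higher differences vanish, so the minimal degree is 2.

2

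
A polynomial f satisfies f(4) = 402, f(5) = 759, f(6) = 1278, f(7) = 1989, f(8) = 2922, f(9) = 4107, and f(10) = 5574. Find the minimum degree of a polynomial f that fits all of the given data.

3

Forward differences of the values at x = 4, 5, 6, 7, 8, 9, 10:
  f  : 402  759  1278  1989  2922  4107  5574
  Δ  : 357  519  711  933  1185  1467
  Δ^2: 162  192  222  252  282
  Δ^3: 30  30  30  30
  Δ^4: 0  0  0
  Δ^5: 0  0
  Δ^6: 0
The third differences are constant (30) and nonzero, while all higher differences vanish, so the minimal degree is 3.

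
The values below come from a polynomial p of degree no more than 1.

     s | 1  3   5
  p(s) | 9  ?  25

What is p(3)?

17

The 2 known points determine the degree-1 polynomial uniquely.
Write p(s) = as + b. Substituting each data point gives a linear system:
  a + b = 9
  5a + b = 25
Solving the system yields a = 4, b = 5.
So p(s) = 4s + 5.
Then p(3) = 17.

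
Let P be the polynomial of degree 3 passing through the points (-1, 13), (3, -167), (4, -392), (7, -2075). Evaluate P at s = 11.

Using the Lagrange interpolation formula with nodes -1, 3, 4, 7:
  L_0(s) = (s - 3)(s - 4)(s - 7) / -160
  L_1(s) = (s + 1)(s - 4)(s - 7) / 16
  L_2(s) = (s + 1)(s - 3)(s - 7) / -15
  L_3(s) = (s + 1)(s - 3)(s - 4) / 96
Then P(s) = 13·L_0(s) - 167·L_1(s) - 392·L_2(s) - 2075·L_3(s).
Expanding and collecting terms gives P(s) = -6s^3 - 3s + 4.
Evaluating at s = 11: P(11) = -8015.

-8015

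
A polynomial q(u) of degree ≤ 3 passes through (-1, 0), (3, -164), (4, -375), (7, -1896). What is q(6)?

Write q(u) = au^3 + bu^2 + cu + d. Substituting each data point gives a linear system:
  -a + b - c + d = 0
  27a + 9b + 3c + d = -164
  64a + 16b + 4c + d = -375
  343a + 49b + 7c + d = -1896
Solving the system yields a = -5, b = -4, c = 2, d = 1.
So q(u) = -5u³ - 4u² + 2u + 1.
Then q(6) = -1211.

-1211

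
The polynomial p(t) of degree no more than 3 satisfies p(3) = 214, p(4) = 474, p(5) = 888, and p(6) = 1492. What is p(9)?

4804

Forward differences of the values at t = 3, 4, 5, 6:
  p  : 214  474  888  1492
  Δ  : 260  414  604
  Δ^2: 154  190
  Δ^3: 36
The third differences are constant, confirming degree 3.
Interpolating (Newton forward form) and evaluating at t = 9 gives p(9) = 4804.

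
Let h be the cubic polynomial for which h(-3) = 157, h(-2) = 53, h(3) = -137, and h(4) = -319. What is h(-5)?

671

Using the Lagrange interpolation formula with nodes -3, -2, 3, 4:
  L_0(t) = (t + 2)(t - 3)(t - 4) / -42
  L_1(t) = (t + 3)(t - 3)(t - 4) / 30
  L_2(t) = (t + 3)(t + 2)(t - 4) / -30
  L_3(t) = (t + 3)(t + 2)(t - 3) / 42
Then h(t) = 157·L_0(t) + 53·L_1(t) - 137·L_2(t) - 319·L_3(t).
Expanding and collecting terms gives h(t) = -5t^3 + t^2 - 4t + 1.
Evaluating at t = -5: h(-5) = 671.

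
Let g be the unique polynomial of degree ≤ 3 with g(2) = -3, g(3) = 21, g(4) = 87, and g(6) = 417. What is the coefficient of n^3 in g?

Write g(n) = an^3 + bn^2 + cn + d. Substituting each data point gives a linear system:
  8a + 4b + 2c + d = -3
  27a + 9b + 3c + d = 21
  64a + 16b + 4c + d = 87
  216a + 36b + 6c + d = 417
Solving the system yields a = 3, b = -6, c = -3, d = 3.
So g(n) = 3n³ - 6n² - 3n + 3.
The leading coefficient is 3.

3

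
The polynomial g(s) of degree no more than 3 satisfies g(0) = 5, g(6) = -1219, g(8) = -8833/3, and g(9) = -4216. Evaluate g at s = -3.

176

Using the Lagrange interpolation formula with nodes 0, 6, 8, 9:
  L_0(s) = (s - 6)(s - 8)(s - 9) / -432
  L_1(s) = s(s - 8)(s - 9) / 36
  L_2(s) = s(s - 6)(s - 9) / -16
  L_3(s) = s(s - 6)(s - 8) / 27
Then g(s) = 5·L_0(s) - 1219·L_1(s) - 8833/3·L_2(s) - 4216·L_3(s).
Expanding and collecting terms gives g(s) = -6s^3 + (5/3)s^2 + 2s + 5.
Evaluating at s = -3: g(-3) = 176.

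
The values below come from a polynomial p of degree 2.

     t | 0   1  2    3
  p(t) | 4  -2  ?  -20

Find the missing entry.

-10

The 3 known points determine the degree-2 polynomial uniquely.
Write p(t) = at^2 + bt + c. Substituting each data point gives a linear system:
  c = 4
  a + b + c = -2
  9a + 3b + c = -20
Solving the system yields a = -1, b = -5, c = 4.
So p(t) = -t^2 - 5t + 4.
Then p(2) = -10.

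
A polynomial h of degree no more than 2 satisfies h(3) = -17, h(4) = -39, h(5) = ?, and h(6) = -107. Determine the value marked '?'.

-69

On equispaced nodes a degree-2 polynomial has vanishing third forward difference, so
  - h(3) + 3·h(4) - 3·h(5) + h(6) = 0.
Substituting the known values and solving for h(5):
  -3·h(5) = 207
  h(5) = -69.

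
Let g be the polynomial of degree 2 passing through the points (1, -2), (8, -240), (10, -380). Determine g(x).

Write g(x) = ax^2 + bx + c. Substituting each data point gives a linear system:
  a + b + c = -2
  64a + 8b + c = -240
  100a + 10b + c = -380
Solving the system yields a = -4, b = 2, c = 0.
So g(x) = -4x^2 + 2x.
Check: g(10) = -380. ✓

g(x) = -4x^2 + 2x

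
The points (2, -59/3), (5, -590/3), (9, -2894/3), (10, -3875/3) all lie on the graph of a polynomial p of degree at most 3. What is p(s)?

Using the Lagrange interpolation formula with nodes 2, 5, 9, 10:
  L_0(s) = (s - 5)(s - 9)(s - 10) / -168
  L_1(s) = (s - 2)(s - 9)(s - 10) / 60
  L_2(s) = (s - 2)(s - 5)(s - 10) / -28
  L_3(s) = (s - 2)(s - 5)(s - 9) / 40
Then p(s) = -59/3·L_0(s) - 590/3·L_1(s) - 2894/3·L_2(s) - 3875/3·L_3(s).
Expanding and collecting terms gives p(s) = -s³ - 3s² + s - 5/3.
Check: p(2) = -59/3. ✓

p(s) = -s^3 - 3s^2 + s - 5/3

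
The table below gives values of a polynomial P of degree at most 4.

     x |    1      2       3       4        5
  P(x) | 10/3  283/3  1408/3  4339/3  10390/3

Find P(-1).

Using the Lagrange interpolation formula with nodes 1, 2, 3, 4, 5:
  L_0(x) = (x - 2)(x - 3)(x - 4)(x - 5) / 24
  L_1(x) = (x - 1)(x - 3)(x - 4)(x - 5) / -6
  L_2(x) = (x - 1)(x - 2)(x - 4)(x - 5) / 4
  L_3(x) = (x - 1)(x - 2)(x - 3)(x - 5) / -6
  L_4(x) = (x - 1)(x - 2)(x - 3)(x - 4) / 24
Then P(x) = 10/3·L_0(x) + 283/3·L_1(x) + 1408/3·L_2(x) + 4339/3·L_3(x) + 10390/3·L_4(x).
Expanding and collecting terms gives P(x) = 5x^4 + 3x^3 - x^2 - 2x - 5/3.
Evaluating at x = -1: P(-1) = 4/3.

4/3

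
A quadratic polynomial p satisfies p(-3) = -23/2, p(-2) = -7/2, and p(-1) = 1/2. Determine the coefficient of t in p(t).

Write p(t) = at^2 + bt + c. Substituting each data point gives a linear system:
  9a - 3b + c = -23/2
  4a - 2b + c = -7/2
  a - b + c = 1/2
Solving the system yields a = -2, b = -2, c = 1/2.
So p(t) = -2t^2 - 2t + 1/2.
The coefficient of t is -2.

-2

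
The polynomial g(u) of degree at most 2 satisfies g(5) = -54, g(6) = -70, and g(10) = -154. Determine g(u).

Write g(u) = au^2 + bu + c. Substituting each data point gives a linear system:
  25a + 5b + c = -54
  36a + 6b + c = -70
  100a + 10b + c = -154
Solving the system yields a = -1, b = -5, c = -4.
So g(u) = -u^2 - 5u - 4.
Check: g(10) = -154. ✓

g(u) = -u^2 - 5u - 4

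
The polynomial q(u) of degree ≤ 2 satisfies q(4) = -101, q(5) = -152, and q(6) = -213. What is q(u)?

q(u) = -5u^2 - 6u + 3

Using the Lagrange interpolation formula with nodes 4, 5, 6:
  L_0(u) = (u - 5)(u - 6) / 2
  L_1(u) = (u - 4)(u - 6) / -1
  L_2(u) = (u - 4)(u - 5) / 2
Then q(u) = -101·L_0(u) - 152·L_1(u) - 213·L_2(u).
Expanding and collecting terms gives q(u) = -5u² - 6u + 3.
Check: q(6) = -213. ✓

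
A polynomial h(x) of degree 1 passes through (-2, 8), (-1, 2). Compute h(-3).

14

Write h(x) = ax + b. Substituting each data point gives a linear system:
  -2a + b = 8
  -a + b = 2
Solving the system yields a = -6, b = -4.
So h(x) = -6x - 4.
Then h(-3) = 14.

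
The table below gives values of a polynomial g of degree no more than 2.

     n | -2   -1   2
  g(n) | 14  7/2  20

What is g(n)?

Write g(n) = an^2 + bn + c. Substituting each data point gives a linear system:
  4a - 2b + c = 14
  a - b + c = 7/2
  4a + 2b + c = 20
Solving the system yields a = 4, b = 3/2, c = 1.
So g(n) = 4n^2 + (3/2)n + 1.
Check: g(-2) = 14. ✓

g(n) = 4n^2 + (3/2)n + 1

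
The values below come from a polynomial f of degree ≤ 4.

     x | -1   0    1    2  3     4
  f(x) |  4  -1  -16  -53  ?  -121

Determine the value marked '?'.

-100

The 5 known points determine the degree-4 polynomial uniquely.
Write f(x) = ax^4 + bx^3 + cx^2 + dx + e. Substituting each data point gives a linear system:
  a - b + c - d + e = 4
  e = -1
  a + b + c + d + e = -16
  16a + 8b + 4c + 2d + e = -53
  256a + 64b + 16c + 4d + e = -121
Solving the system yields a = 1, b = -4, c = -6, d = -6, e = -1.
So f(x) = x⁴ - 4x³ - 6x² - 6x - 1.
Then f(3) = -100.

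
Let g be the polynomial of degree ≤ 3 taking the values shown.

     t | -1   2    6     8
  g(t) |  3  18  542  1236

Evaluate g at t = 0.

-4

Using the Lagrange interpolation formula with nodes -1, 2, 6, 8:
  L_0(t) = (t - 2)(t - 6)(t - 8) / -189
  L_1(t) = (t + 1)(t - 6)(t - 8) / 72
  L_2(t) = (t + 1)(t - 2)(t - 8) / -56
  L_3(t) = (t + 1)(t - 2)(t - 6) / 108
Then g(t) = 3·L_0(t) + 18·L_1(t) + 542·L_2(t) + 1236·L_3(t).
Expanding and collecting terms gives g(t) = 2t^3 + 4t^2 - 5t - 4.
Evaluating at t = 0: g(0) = -4.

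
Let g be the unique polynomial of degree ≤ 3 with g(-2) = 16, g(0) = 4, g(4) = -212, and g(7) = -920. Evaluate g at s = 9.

Write g(s) = as^3 + bs^2 + cs + d. Substituting each data point gives a linear system:
  -8a + 4b - 2c + d = 16
  d = 4
  64a + 16b + 4c + d = -212
  343a + 49b + 7c + d = -920
Solving the system yields a = -2, b = -4, c = -6, d = 4.
So g(s) = -2s^3 - 4s^2 - 6s + 4.
Then g(9) = -1832.

-1832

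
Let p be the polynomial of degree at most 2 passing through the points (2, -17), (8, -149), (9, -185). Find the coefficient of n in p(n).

-2

Write p(n) = an^2 + bn + c. Substituting each data point gives a linear system:
  4a + 2b + c = -17
  64a + 8b + c = -149
  81a + 9b + c = -185
Solving the system yields a = -2, b = -2, c = -5.
So p(n) = -2n^2 - 2n - 5.
The coefficient of n is -2.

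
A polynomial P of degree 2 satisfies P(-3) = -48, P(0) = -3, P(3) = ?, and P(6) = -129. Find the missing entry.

-30

The 3 known points determine the degree-2 polynomial uniquely.
Write P(u) = au^2 + bu + c. Substituting each data point gives a linear system:
  9a - 3b + c = -48
  c = -3
  36a + 6b + c = -129
Solving the system yields a = -4, b = 3, c = -3.
So P(u) = -4u^2 + 3u - 3.
Then P(3) = -30.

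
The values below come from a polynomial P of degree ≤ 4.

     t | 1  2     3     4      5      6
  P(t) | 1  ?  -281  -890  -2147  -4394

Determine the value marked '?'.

-50

On equispaced nodes a degree-4 polynomial has vanishing fifth forward difference, so
  - P(1) + 5·P(2) - 10·P(3) + 10·P(4) - 5·P(5) + P(6) = 0.
Substituting the known values and solving for P(2):
  5·P(2) = -250
  P(2) = -50.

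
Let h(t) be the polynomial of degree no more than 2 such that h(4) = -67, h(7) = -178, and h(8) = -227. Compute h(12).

-483

Write h(t) = at^2 + bt + c. Substituting each data point gives a linear system:
  16a + 4b + c = -67
  49a + 7b + c = -178
  64a + 8b + c = -227
Solving the system yields a = -3, b = -4, c = -3.
So h(t) = -3t² - 4t - 3.
Then h(12) = -483.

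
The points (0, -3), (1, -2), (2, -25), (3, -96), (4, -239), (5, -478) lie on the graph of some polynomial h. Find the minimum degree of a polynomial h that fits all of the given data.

3

Forward differences of the values at u = 0, 1, 2, 3, 4, 5:
  h  : -3  -2  -25  -96  -239  -478
  Δ  : 1  -23  -71  -143  -239
  Δ^2: -24  -48  -72  -96
  Δ^3: -24  -24  -24
  Δ^4: 0  0
  Δ^5: 0
The third differences are constant (-24) and nonzero, while all higher differences vanish, so the minimal degree is 3.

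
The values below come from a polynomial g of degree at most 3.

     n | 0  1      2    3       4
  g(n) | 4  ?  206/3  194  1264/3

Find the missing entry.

46/3

On equispaced nodes a degree-3 polynomial has vanishing fourth forward difference, so
  g(0) - 4·g(1) + 6·g(2) - 4·g(3) + g(4) = 0.
Substituting the known values and solving for g(1):
  -4·g(1) = -184/3
  g(1) = 46/3.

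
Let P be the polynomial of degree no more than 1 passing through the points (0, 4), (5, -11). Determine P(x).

P(x) = -3x + 4

Using the Lagrange interpolation formula with nodes 0, 5:
  L_0(x) = (x - 5) / -5
  L_1(x) = x / 5
Then P(x) = 4·L_0(x) - 11·L_1(x).
Expanding and collecting terms gives P(x) = -3x + 4.
Check: P(5) = -11. ✓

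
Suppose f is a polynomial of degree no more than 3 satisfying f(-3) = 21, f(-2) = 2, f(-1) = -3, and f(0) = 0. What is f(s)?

Using the Lagrange interpolation formula with nodes -3, -2, -1, 0:
  L_0(s) = (s + 2)(s + 1)s / -6
  L_1(s) = (s + 3)(s + 1)s / 2
  L_2(s) = (s + 3)(s + 2)s / -2
  L_3(s) = (s + 3)(s + 2)(s + 1) / 6
Then f(s) = 21·L_0(s) + 2·L_1(s) - 3·L_2(s) + 0·L_3(s).
Expanding and collecting terms gives f(s) = -s³ + s² + 5s.
Check: f(-1) = -3. ✓

f(s) = -s^3 + s^2 + 5s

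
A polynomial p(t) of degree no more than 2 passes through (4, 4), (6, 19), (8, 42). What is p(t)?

p(t) = t^2 - (5/2)t - 2

Write p(t) = at^2 + bt + c. Substituting each data point gives a linear system:
  16a + 4b + c = 4
  36a + 6b + c = 19
  64a + 8b + c = 42
Solving the system yields a = 1, b = -5/2, c = -2.
So p(t) = t² - (5/2)t - 2.
Check: p(6) = 19. ✓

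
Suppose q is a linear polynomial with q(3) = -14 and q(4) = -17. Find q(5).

-20

Write q(x) = ax + b. Substituting each data point gives a linear system:
  3a + b = -14
  4a + b = -17
Solving the system yields a = -3, b = -5.
So q(x) = -3x - 5.
Then q(5) = -20.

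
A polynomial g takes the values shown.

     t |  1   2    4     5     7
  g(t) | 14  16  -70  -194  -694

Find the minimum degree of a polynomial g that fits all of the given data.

3

Divided differences on the nodes 1, 2, 4, 5, 7:
  order 0: 14  16  -70  -194  -694
  order 1: 2  -43  -124  -250
  order 2: -15  -27  -42
  order 3: -3  -3
  order 4: 0
The order-3 divided differences are all -3 (nonzero) and every higher order vanishes, so the data lies on a polynomial of degree exactly 3.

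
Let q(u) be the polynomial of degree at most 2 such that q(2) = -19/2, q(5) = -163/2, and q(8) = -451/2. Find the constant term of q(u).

-3/2

Write q(u) = au^2 + bu + c. Substituting each data point gives a linear system:
  4a + 2b + c = -19/2
  25a + 5b + c = -163/2
  64a + 8b + c = -451/2
Solving the system yields a = -4, b = 4, c = -3/2.
So q(u) = -4u^2 + 4u - 3/2.
The constant term is -3/2.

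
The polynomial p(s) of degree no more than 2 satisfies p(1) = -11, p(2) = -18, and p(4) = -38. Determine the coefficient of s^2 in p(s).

-1

Write p(s) = as^2 + bs + c. Substituting each data point gives a linear system:
  a + b + c = -11
  4a + 2b + c = -18
  16a + 4b + c = -38
Solving the system yields a = -1, b = -4, c = -6.
So p(s) = -s^2 - 4s - 6.
The leading coefficient is -1.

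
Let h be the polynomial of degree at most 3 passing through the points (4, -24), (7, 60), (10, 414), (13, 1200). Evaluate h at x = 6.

10

Forward differences of the values at x = 4, 7, 10, 13:
  h  : -24  60  414  1200
  Δ  : 84  354  786
  Δ^2: 270  432
  Δ^3: 162
The third differences are constant, confirming degree 3.
Interpolating (Newton forward form) and evaluating at x = 6 gives h(6) = 10.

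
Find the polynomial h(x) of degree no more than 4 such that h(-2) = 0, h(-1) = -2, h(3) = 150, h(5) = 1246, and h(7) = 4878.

Using the Lagrange interpolation formula with nodes -2, -1, 3, 5, 7:
  L_0(x) = (x + 1)(x - 3)(x - 5)(x - 7) / 315
  L_1(x) = (x + 2)(x - 3)(x - 5)(x - 7) / -192
  L_2(x) = (x + 2)(x + 1)(x - 5)(x - 7) / 160
  L_3(x) = (x + 2)(x + 1)(x - 3)(x - 7) / -168
  L_4(x) = (x + 2)(x + 1)(x - 3)(x - 5) / 576
Then h(x) = 0·L_0(x) - 2·L_1(x) + 150·L_2(x) + 1246·L_3(x) + 4878·L_4(x).
Expanding and collecting terms gives h(x) = 2x^4 + x^3 - 6x^2 + 3x + 6.
Check: h(5) = 1246. ✓

h(x) = 2x^4 + x^3 - 6x^2 + 3x + 6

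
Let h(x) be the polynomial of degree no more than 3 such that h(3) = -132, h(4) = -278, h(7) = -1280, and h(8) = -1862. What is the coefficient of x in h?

0

Write h(x) = ax^3 + bx^2 + cx + d. Substituting each data point gives a linear system:
  27a + 9b + 3c + d = -132
  64a + 16b + 4c + d = -278
  343a + 49b + 7c + d = -1280
  512a + 64b + 8c + d = -1862
Solving the system yields a = -3, b = -5, c = 0, d = -6.
So h(x) = -3x^3 - 5x^2 - 6.
The coefficient of x is 0.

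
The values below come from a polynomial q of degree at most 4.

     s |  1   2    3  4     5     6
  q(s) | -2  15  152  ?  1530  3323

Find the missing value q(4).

577

On equispaced nodes a degree-4 polynomial has vanishing fifth forward difference, so
  - q(1) + 5·q(2) - 10·q(3) + 10·q(4) - 5·q(5) + q(6) = 0.
Substituting the known values and solving for q(4):
  10·q(4) = 5770
  q(4) = 577.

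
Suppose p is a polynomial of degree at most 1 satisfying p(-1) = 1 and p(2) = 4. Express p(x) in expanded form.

p(x) = x + 2

Using the Lagrange interpolation formula with nodes -1, 2:
  L_0(x) = (x - 2) / -3
  L_1(x) = (x + 1) / 3
Then p(x) = 1·L_0(x) + 4·L_1(x).
Expanding and collecting terms gives p(x) = x + 2.
Check: p(2) = 4. ✓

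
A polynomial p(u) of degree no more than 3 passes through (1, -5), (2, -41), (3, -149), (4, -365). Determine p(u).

Write p(u) = au^3 + bu^2 + cu + d. Substituting each data point gives a linear system:
  a + b + c + d = -5
  8a + 4b + 2c + d = -41
  27a + 9b + 3c + d = -149
  64a + 16b + 4c + d = -365
Solving the system yields a = -6, b = 0, c = 6, d = -5.
So p(u) = -6u^3 + 6u - 5.
Check: p(3) = -149. ✓

p(u) = -6u^3 + 6u - 5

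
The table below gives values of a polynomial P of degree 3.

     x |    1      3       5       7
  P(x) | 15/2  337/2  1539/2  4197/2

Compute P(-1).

-3/2

Using the Lagrange interpolation formula with nodes 1, 3, 5, 7:
  L_0(x) = (x - 3)(x - 5)(x - 7) / -48
  L_1(x) = (x - 1)(x - 5)(x - 7) / 16
  L_2(x) = (x - 1)(x - 3)(x - 7) / -16
  L_3(x) = (x - 1)(x - 3)(x - 5) / 48
Then P(x) = 15/2·L_0(x) + 337/2·L_1(x) + 1539/2·L_2(x) + 4197/2·L_3(x).
Expanding and collecting terms gives P(x) = 6x³ + x² - (3/2)x + 2.
Evaluating at x = -1: P(-1) = -3/2.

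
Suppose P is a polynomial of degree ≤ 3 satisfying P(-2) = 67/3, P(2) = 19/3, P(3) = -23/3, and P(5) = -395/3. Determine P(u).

Write P(u) = au^3 + bu^2 + cu + d. Substituting each data point gives a linear system:
  -8a + 4b - 2c + d = 67/3
  8a + 4b + 2c + d = 19/3
  27a + 9b + 3c + d = -23/3
  125a + 25b + 5c + d = -395/3
Solving the system yields a = -2, b = 4, c = 4, d = -5/3.
So P(u) = -2u^3 + 4u^2 + 4u - 5/3.
Check: P(2) = 19/3. ✓

P(u) = -2u^3 + 4u^2 + 4u - 5/3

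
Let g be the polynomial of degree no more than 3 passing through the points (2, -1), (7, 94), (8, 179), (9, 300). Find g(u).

g(u) = u^3 - 6u^2 + 6u + 3

Write g(u) = au^3 + bu^2 + cu + d. Substituting each data point gives a linear system:
  8a + 4b + 2c + d = -1
  343a + 49b + 7c + d = 94
  512a + 64b + 8c + d = 179
  729a + 81b + 9c + d = 300
Solving the system yields a = 1, b = -6, c = 6, d = 3.
So g(u) = u^3 - 6u^2 + 6u + 3.
Check: g(9) = 300. ✓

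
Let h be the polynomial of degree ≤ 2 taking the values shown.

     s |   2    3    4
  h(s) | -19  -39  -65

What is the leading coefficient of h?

-3

Write h(s) = as^2 + bs + c. Substituting each data point gives a linear system:
  4a + 2b + c = -19
  9a + 3b + c = -39
  16a + 4b + c = -65
Solving the system yields a = -3, b = -5, c = 3.
So h(s) = -3s² - 5s + 3.
The leading coefficient is -3.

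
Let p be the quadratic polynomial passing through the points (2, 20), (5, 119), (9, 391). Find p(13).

823

Using the Lagrange interpolation formula with nodes 2, 5, 9:
  L_0(s) = (s - 5)(s - 9) / 21
  L_1(s) = (s - 2)(s - 9) / -12
  L_2(s) = (s - 2)(s - 5) / 28
Then p(s) = 20·L_0(s) + 119·L_1(s) + 391·L_2(s).
Expanding and collecting terms gives p(s) = 5s² - 2s + 4.
Evaluating at s = 13: p(13) = 823.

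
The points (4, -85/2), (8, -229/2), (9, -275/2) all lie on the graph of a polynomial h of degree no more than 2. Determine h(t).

Using the Lagrange interpolation formula with nodes 4, 8, 9:
  L_0(t) = (t - 8)(t - 9) / 20
  L_1(t) = (t - 4)(t - 9) / -4
  L_2(t) = (t - 4)(t - 8) / 5
Then h(t) = -85/2·L_0(t) - 229/2·L_1(t) - 275/2·L_2(t).
Expanding and collecting terms gives h(t) = -t^2 - 6t - 5/2.
Check: h(9) = -275/2. ✓

h(t) = -t^2 - 6t - 5/2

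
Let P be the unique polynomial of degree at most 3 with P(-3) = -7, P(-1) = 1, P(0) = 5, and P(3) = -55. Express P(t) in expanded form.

P(t) = -t^3 - 4t^2 + t + 5

Using the Lagrange interpolation formula with nodes -3, -1, 0, 3:
  L_0(t) = (t + 1)t(t - 3) / -36
  L_1(t) = (t + 3)t(t - 3) / 8
  L_2(t) = (t + 3)(t + 1)(t - 3) / -9
  L_3(t) = (t + 3)(t + 1)t / 72
Then P(t) = -7·L_0(t) + 1·L_1(t) + 5·L_2(t) - 55·L_3(t).
Expanding and collecting terms gives P(t) = -t³ - 4t² + t + 5.
Check: P(-3) = -7. ✓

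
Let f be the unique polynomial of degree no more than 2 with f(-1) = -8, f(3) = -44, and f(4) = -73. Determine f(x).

Write f(x) = ax^2 + bx + c. Substituting each data point gives a linear system:
  a - b + c = -8
  9a + 3b + c = -44
  16a + 4b + c = -73
Solving the system yields a = -4, b = -1, c = -5.
So f(x) = -4x^2 - x - 5.
Check: f(4) = -73. ✓

f(x) = -4x^2 - x - 5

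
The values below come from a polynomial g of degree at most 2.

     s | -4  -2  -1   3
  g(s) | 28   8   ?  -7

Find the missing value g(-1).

The 3 known points determine the degree-2 polynomial uniquely.
Write g(s) = as^2 + bs + c. Substituting each data point gives a linear system:
  16a - 4b + c = 28
  4a - 2b + c = 8
  9a + 3b + c = -7
Solving the system yields a = 1, b = -4, c = -4.
So g(s) = s^2 - 4s - 4.
Then g(-1) = 1.

1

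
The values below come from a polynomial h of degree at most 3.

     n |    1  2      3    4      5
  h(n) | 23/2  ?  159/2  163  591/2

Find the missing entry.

The 4 known points determine the degree-3 polynomial uniquely.
Write h(n) = an^3 + bn^2 + cn + d. Substituting each data point gives a linear system:
  a + b + c + d = 23/2
  27a + 9b + 3c + d = 159/2
  64a + 16b + 4c + d = 163
  125a + 25b + 5c + d = 591/2
Solving the system yields a = 2, b = 1/2, c = 6, d = 3.
So h(n) = 2n^3 + (1/2)n^2 + 6n + 3.
Then h(2) = 33.

33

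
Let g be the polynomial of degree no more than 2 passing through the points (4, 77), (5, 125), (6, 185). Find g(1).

Using the Lagrange interpolation formula with nodes 4, 5, 6:
  L_0(x) = (x - 5)(x - 6) / 2
  L_1(x) = (x - 4)(x - 6) / -1
  L_2(x) = (x - 4)(x - 5) / 2
Then g(x) = 77·L_0(x) + 125·L_1(x) + 185·L_2(x).
Expanding and collecting terms gives g(x) = 6x^2 - 6x + 5.
Evaluating at x = 1: g(1) = 5.

5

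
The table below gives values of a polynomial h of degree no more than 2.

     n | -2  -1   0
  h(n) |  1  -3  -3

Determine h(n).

Using the Lagrange interpolation formula with nodes -2, -1, 0:
  L_0(n) = (n + 1)n / 2
  L_1(n) = (n + 2)n / -1
  L_2(n) = (n + 2)(n + 1) / 2
Then h(n) = 1·L_0(n) - 3·L_1(n) - 3·L_2(n).
Expanding and collecting terms gives h(n) = 2n^2 + 2n - 3.
Check: h(-1) = -3. ✓

h(n) = 2n^2 + 2n - 3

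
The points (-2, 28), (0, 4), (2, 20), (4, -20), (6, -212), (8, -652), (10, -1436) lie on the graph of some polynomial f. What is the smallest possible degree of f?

Forward differences of the values at x = -2, 0, 2, 4, 6, 8, 10:
  f  : 28  4  20  -20  -212  -652  -1436
  Δ  : -24  16  -40  -192  -440  -784
  Δ^2: 40  -56  -152  -248  -344
  Δ^3: -96  -96  -96  -96
  Δ^4: 0  0  0
  Δ^5: 0  0
  Δ^6: 0
The third differences are constant (-96) and nonzero, while all higher differences vanish, so the minimal degree is 3.

3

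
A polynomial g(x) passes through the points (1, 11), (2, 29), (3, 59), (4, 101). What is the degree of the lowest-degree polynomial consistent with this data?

Forward differences of the values at x = 1, 2, 3, 4:
  g  : 11  29  59  101
  Δ  : 18  30  42
  Δ^2: 12  12
  Δ^3: 0
The second differences are constant (12) and nonzero, while all higher differences vanish, so the minimal degree is 2.

2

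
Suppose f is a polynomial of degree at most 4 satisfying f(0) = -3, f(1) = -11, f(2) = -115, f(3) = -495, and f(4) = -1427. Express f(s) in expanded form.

Write f(s) = as^4 + bs^3 + cs^2 + ds + e. Substituting each data point gives a linear system:
  e = -3
  a + b + c + d + e = -11
  16a + 8b + 4c + 2d + e = -115
  81a + 27b + 9c + 3d + e = -495
  256a + 64b + 16c + 4d + e = -1427
Solving the system yields a = -4, b = -6, c = -2, d = 4, e = -3.
So f(s) = -4s⁴ - 6s³ - 2s² + 4s - 3.
Check: f(4) = -1427. ✓

f(s) = -4s^4 - 6s^3 - 2s^2 + 4s - 3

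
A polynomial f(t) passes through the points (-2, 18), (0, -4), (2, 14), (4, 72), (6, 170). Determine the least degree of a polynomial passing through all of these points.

2

Forward differences of the values at t = -2, 0, 2, 4, 6:
  f  : 18  -4  14  72  170
  Δ  : -22  18  58  98
  Δ^2: 40  40  40
  Δ^3: 0  0
  Δ^4: 0
The second differences are constant (40) and nonzero, while all higher differences vanish, so the minimal degree is 2.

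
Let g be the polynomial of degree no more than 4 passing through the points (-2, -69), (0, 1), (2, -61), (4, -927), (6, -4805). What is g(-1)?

Using the Lagrange interpolation formula with nodes -2, 0, 2, 4, 6:
  L_0(t) = t(t - 2)(t - 4)(t - 6) / 384
  L_1(t) = (t + 2)(t - 2)(t - 4)(t - 6) / -96
  L_2(t) = (t + 2)t(t - 4)(t - 6) / 64
  L_3(t) = (t + 2)t(t - 2)(t - 6) / -96
  L_4(t) = (t + 2)t(t - 2)(t - 4) / 384
Then g(t) = -69·L_0(t) + 1·L_1(t) - 61·L_2(t) - 927·L_3(t) - 4805·L_4(t).
Expanding and collecting terms gives g(t) = -4t⁴ + 2t³ - (1/2)t² - 6t + 1.
Evaluating at t = -1: g(-1) = 1/2.

1/2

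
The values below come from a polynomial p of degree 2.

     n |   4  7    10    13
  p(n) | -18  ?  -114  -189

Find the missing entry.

-57

The 3 known points determine the degree-2 polynomial uniquely.
Write p(n) = an^2 + bn + c. Substituting each data point gives a linear system:
  16a + 4b + c = -18
  100a + 10b + c = -114
  169a + 13b + c = -189
Solving the system yields a = -1, b = -2, c = 6.
So p(n) = -n^2 - 2n + 6.
Then p(7) = -57.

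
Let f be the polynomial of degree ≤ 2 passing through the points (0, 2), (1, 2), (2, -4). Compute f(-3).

-34

Forward differences of the values at u = 0, 1, 2:
  f  : 2  2  -4
  Δ  : 0  -6
  Δ^2: -6
The second differences are constant, confirming degree 2.
Interpolating (Newton forward form) and evaluating at u = -3 gives f(-3) = -34.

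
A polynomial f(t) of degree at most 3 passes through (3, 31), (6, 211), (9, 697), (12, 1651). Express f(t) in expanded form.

Write f(t) = at^3 + bt^2 + ct + d. Substituting each data point gives a linear system:
  27a + 9b + 3c + d = 31
  216a + 36b + 6c + d = 211
  729a + 81b + 9c + d = 697
  1728a + 144b + 12c + d = 1651
Solving the system yields a = 1, b = -1, c = 6, d = -5.
So f(t) = t^3 - t^2 + 6t - 5.
Check: f(3) = 31. ✓

f(t) = t^3 - t^2 + 6t - 5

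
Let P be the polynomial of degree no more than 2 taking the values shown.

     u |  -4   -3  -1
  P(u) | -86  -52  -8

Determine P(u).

Using the Lagrange interpolation formula with nodes -4, -3, -1:
  L_0(u) = (u + 3)(u + 1) / 3
  L_1(u) = (u + 4)(u + 1) / -2
  L_2(u) = (u + 4)(u + 3) / 6
Then P(u) = -86·L_0(u) - 52·L_1(u) - 8·L_2(u).
Expanding and collecting terms gives P(u) = -4u^2 + 6u + 2.
Check: P(-3) = -52. ✓

P(u) = -4u^2 + 6u + 2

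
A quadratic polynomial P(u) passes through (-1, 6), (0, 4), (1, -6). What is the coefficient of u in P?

Write P(u) = au^2 + bu + c. Substituting each data point gives a linear system:
  a - b + c = 6
  c = 4
  a + b + c = -6
Solving the system yields a = -4, b = -6, c = 4.
So P(u) = -4u^2 - 6u + 4.
The coefficient of u is -6.

-6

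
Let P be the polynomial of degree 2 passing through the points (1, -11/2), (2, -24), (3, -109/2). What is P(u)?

P(u) = -6u^2 - (1/2)u + 1

Write P(u) = au^2 + bu + c. Substituting each data point gives a linear system:
  a + b + c = -11/2
  4a + 2b + c = -24
  9a + 3b + c = -109/2
Solving the system yields a = -6, b = -1/2, c = 1.
So P(u) = -6u^2 - (1/2)u + 1.
Check: P(3) = -109/2. ✓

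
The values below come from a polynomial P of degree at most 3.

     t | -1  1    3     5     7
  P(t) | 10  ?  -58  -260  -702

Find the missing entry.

On equispaced nodes a degree-3 polynomial has vanishing fourth forward difference, so
  P(-1) - 4·P(1) + 6·P(3) - 4·P(5) + P(7) = 0.
Substituting the known values and solving for P(1):
  -4·P(1) = 0
  P(1) = 0.

0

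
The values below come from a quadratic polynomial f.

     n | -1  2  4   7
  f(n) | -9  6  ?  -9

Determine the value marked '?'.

6

The 3 known points determine the degree-2 polynomial uniquely.
Write f(n) = an^2 + bn + c. Substituting each data point gives a linear system:
  a - b + c = -9
  4a + 2b + c = 6
  49a + 7b + c = -9
Solving the system yields a = -1, b = 6, c = -2.
So f(n) = -n² + 6n - 2.
Then f(4) = 6.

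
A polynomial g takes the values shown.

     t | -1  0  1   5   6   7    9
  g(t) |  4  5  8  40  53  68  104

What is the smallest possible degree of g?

2

Divided differences on the nodes -1, 0, 1, 5, 6, 7, 9:
  order 0: 4  5  8  40  53  68  104
  order 1: 1  3  8  13  15  18
  order 2: 1  1  1  1  1
  order 3: 0  0  0  0
  order 4: 0  0  0
  order 5: 0  0
  order 6: 0
The order-2 divided differences are all 1 (nonzero) and every higher order vanishes, so the data lies on a polynomial of degree exactly 2.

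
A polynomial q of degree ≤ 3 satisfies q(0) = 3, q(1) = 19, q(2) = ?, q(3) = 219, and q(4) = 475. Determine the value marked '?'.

The 4 known points determine the degree-3 polynomial uniquely.
Write q(n) = an^3 + bn^2 + cn + d. Substituting each data point gives a linear system:
  d = 3
  a + b + c + d = 19
  27a + 9b + 3c + d = 219
  64a + 16b + 4c + d = 475
Solving the system yields a = 6, b = 4, c = 6, d = 3.
So q(n) = 6n³ + 4n² + 6n + 3.
Then q(2) = 79.

79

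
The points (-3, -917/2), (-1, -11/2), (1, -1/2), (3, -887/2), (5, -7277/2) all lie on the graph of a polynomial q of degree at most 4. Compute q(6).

Using the Lagrange interpolation formula with nodes -3, -1, 1, 3, 5:
  L_0(n) = (n + 1)(n - 1)(n - 3)(n - 5) / 384
  L_1(n) = (n + 3)(n - 1)(n - 3)(n - 5) / -96
  L_2(n) = (n + 3)(n + 1)(n - 3)(n - 5) / 64
  L_3(n) = (n + 3)(n + 1)(n - 1)(n - 5) / -96
  L_4(n) = (n + 3)(n + 1)(n - 1)(n - 3) / 384
Then q(n) = -917/2·L_0(n) - 11/2·L_1(n) - 1/2·L_2(n) - 887/2·L_3(n) - 7277/2·L_4(n).
Expanding and collecting terms gives q(n) = -6n^4 + 4n^2 + (5/2)n - 1.
Evaluating at n = 6: q(6) = -7618.

-7618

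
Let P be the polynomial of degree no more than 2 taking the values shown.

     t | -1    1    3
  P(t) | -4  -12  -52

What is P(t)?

P(t) = -4t^2 - 4t - 4

Write P(t) = at^2 + bt + c. Substituting each data point gives a linear system:
  a - b + c = -4
  a + b + c = -12
  9a + 3b + c = -52
Solving the system yields a = -4, b = -4, c = -4.
So P(t) = -4t² - 4t - 4.
Check: P(-1) = -4. ✓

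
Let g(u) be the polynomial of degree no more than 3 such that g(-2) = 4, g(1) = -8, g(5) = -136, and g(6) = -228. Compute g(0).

Write g(u) = au^3 + bu^2 + cu + d. Substituting each data point gives a linear system:
  -8a + 4b - 2c + d = 4
  a + b + c + d = -8
  125a + 25b + 5c + d = -136
  216a + 36b + 6c + d = -228
Solving the system yields a = -1, b = 0, c = -1, d = -6.
So g(u) = -u^3 - u - 6.
Then g(0) = -6.

-6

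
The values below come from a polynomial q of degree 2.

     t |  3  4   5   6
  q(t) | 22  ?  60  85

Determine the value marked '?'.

39

On equispaced nodes a degree-2 polynomial has vanishing third forward difference, so
  - q(3) + 3·q(4) - 3·q(5) + q(6) = 0.
Substituting the known values and solving for q(4):
  3·q(4) = 117
  q(4) = 39.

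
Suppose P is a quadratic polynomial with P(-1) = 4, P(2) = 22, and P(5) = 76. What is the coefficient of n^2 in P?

2

Write P(n) = an^2 + bn + c. Substituting each data point gives a linear system:
  a - b + c = 4
  4a + 2b + c = 22
  25a + 5b + c = 76
Solving the system yields a = 2, b = 4, c = 6.
So P(n) = 2n^2 + 4n + 6.
The leading coefficient is 2.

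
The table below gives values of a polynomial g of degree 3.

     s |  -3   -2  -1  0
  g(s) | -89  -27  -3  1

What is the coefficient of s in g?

0

Write g(s) = as^3 + bs^2 + cs + d. Substituting each data point gives a linear system:
  -27a + 9b - 3c + d = -89
  -8a + 4b - 2c + d = -27
  -a + b - c + d = -3
  d = 1
Solving the system yields a = 3, b = -1, c = 0, d = 1.
So g(s) = 3s³ - s² + 1.
The coefficient of s is 0.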